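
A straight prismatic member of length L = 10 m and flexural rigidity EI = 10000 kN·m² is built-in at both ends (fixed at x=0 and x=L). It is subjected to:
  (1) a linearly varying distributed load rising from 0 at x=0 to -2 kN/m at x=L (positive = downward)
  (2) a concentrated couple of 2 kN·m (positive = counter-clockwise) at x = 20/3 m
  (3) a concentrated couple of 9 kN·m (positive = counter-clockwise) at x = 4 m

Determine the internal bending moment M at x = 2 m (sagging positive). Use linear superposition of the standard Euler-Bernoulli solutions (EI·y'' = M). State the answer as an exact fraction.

M(2) = 289/125 kN·m

Load 1 — triangular load w₀=-2 kN/m (0→w₀ over full span):
  M_1 = 3w₀Lx/20 - w₀L²/30 - w₀x³/(6L) = 3·(-2)·10·2/20 - (-2)·10²/30 - (-2)·2³/(6·10) = 14/15 kN·m
Load 2 — applied couple M₀=2 kN·m at a=20/3 m (b=L-a=10/3):
  M_2 = R_Ax - M_A  [x≤a] with R_A=4/15, M_A=2/3 = (4/15)·2 - (2/3) = -2/15 kN·m
Load 3 — applied couple M₀=9 kN·m at a=4 m (b=L-a=6):
  M_3 = R_Ax - M_A  [x≤a] with R_A=162/125, M_A=27/25 = (162/125)·2 - (27/25) = 189/125 kN·m
Superposition: M = Σ M_i = 289/125 kN·m ≈ 2.312000 kN·m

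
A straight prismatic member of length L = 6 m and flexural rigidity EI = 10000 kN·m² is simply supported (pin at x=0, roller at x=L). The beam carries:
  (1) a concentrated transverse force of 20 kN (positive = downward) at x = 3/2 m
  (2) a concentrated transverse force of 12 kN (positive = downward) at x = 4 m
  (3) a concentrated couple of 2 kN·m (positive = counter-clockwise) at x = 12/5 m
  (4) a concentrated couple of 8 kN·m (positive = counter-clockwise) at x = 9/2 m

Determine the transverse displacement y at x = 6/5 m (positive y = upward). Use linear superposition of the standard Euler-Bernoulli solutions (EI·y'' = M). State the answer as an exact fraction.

Load 1 — point force P=20 kN at a=3/2 m (b=L-a=9/2):
  y_1 = -Pbx(L²-b²-x²)/(6LEI)  [x≤a] = -20·(9/2)·(6/5)·(6²-(9/2)²-(6/5)²)/(6·6·10000) = -4293/1000000 m
Load 2 — point force P=12 kN at a=4 m (b=L-a=2):
  y_2 = -Pbx(L²-b²-x²)/(6LEI)  [x≤a] = -12·2·(6/5)·(6²-2²-(6/5)²)/(6·6·10000) = -191/78125 m
Load 3 — applied couple M₀=2 kN·m at a=12/5 m (b=L-a=18/5):
  y_3 = (M₀x³/(6L)+C₁x)/EI  [x≤a] with C₁=M₀(3b²-L²)/(6L)=4/25 = (2·(6/5)³/(6·6)+(4/25)·(6/5))/10000 = 9/312500 m
Load 4 — applied couple M₀=8 kN·m at a=9/2 m (b=L-a=3/2):
  y_4 = (M₀x³/(6L)+C₁x)/EI  [x≤a] with C₁=M₀(3b²-L²)/(6L)=-13/2 = (8·(6/5)³/(6·6)+(-13/2)·(6/5))/10000 = -927/1250000 m
Superposition: y = Σ y_i = -37253/5000000 m ≈ -0.007451 m

y(6/5) = -37253/5000000 m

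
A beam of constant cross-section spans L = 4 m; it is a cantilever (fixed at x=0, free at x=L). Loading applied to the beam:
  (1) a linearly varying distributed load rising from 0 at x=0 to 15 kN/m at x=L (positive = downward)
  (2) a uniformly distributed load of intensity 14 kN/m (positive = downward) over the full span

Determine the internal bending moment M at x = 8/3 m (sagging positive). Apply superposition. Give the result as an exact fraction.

M(8/3) = -656/27 kN·m

Load 1 — triangular load w₀=15 kN/m (0→w₀ over full span):
  M_1 = w₀Lx/2 - w₀L²/3 - w₀x³/(6L) = 15·4·(8/3)/2 - 15·4²/3 - 15·(8/3)³/(6·4) = -320/27 kN·m
Load 2 — uniform load w=14 kN/m over full span:
  M_2 = -w(L-x)²/2 = -14·(4-(8/3))²/2 = -112/9 kN·m
Superposition: M = Σ M_i = -656/27 kN·m ≈ -24.296296 kN·m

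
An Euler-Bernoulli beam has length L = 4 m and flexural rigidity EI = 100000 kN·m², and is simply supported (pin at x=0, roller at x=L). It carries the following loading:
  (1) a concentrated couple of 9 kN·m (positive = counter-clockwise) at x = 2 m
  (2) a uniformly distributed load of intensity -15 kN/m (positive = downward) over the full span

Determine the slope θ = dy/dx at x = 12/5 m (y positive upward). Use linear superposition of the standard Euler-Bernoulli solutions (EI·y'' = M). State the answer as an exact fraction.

Load 1 — applied couple M₀=9 kN·m at a=2 m (b=L-a=2):
  θ_1 = (M₀x²/(2L)-M₀(x-a)+C₁)/EI  [x>a] with C₁=M₀(3b²-L²)/(6L)=-3/2 = (9·(12/5)²/(2·4)-9·((12/5)-2)+(-3/2))/100000 = 69/5000000 rad
Load 2 — uniform load w=-15 kN/m over full span:
  θ_2 = -w(L³-6Lx²+4x³)/(24EI) = -(-15)·(4³-6·4·(12/5)²+4·(12/5)³)/(24·100000) = -37/312500 rad
Superposition: θ = Σ θ_i = -523/5000000 rad ≈ -0.000105 rad

θ(12/5) = -523/5000000 rad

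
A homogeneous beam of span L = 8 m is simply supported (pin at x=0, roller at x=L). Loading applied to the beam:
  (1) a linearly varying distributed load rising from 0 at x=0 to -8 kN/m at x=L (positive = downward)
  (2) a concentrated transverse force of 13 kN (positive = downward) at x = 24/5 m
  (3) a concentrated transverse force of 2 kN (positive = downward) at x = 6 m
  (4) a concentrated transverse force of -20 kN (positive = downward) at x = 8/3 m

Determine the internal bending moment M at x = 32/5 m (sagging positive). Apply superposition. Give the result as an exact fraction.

Load 1 — triangular load w₀=-8 kN/m (0→w₀ over full span):
  M_1 = w₀Lx/6 - w₀x³/(6L) = (-8)·8·(32/5)/6 - (-8)·(32/5)³/(6·8) = -3072/125 kN·m
Load 2 — point force P=13 kN at a=24/5 m (b=L-a=16/5):
  M_2 = Pa(L-x)/L  [x>a] = 13·(24/5)·(8-(32/5))/8 = 312/25 kN·m
Load 3 — point force P=2 kN at a=6 m (b=L-a=2):
  M_3 = Pa(L-x)/L  [x>a] = 2·6·(8-(32/5))/8 = 12/5 kN·m
Load 4 — point force P=-20 kN at a=8/3 m (b=L-a=16/3):
  M_4 = Pa(L-x)/L  [x>a] = (-20)·(8/3)·(8-(32/5))/8 = -32/3 kN·m
Superposition: M = Σ M_i = -7636/375 kN·m ≈ -20.362667 kN·m

M(32/5) = -7636/375 kN·m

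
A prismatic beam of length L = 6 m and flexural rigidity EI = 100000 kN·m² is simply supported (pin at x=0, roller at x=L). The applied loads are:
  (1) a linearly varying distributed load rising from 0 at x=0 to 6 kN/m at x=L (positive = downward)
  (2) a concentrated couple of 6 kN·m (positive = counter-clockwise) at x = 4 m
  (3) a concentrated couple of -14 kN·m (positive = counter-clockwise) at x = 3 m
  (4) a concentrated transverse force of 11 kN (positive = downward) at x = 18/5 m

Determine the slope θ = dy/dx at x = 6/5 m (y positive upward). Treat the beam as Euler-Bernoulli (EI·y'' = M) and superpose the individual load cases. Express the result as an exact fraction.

Load 1 — triangular load w₀=6 kN/m (0→w₀ over full span):
  θ_1 = -w₀(7L⁴-30L²x²+15x⁴)/(360LEI) = -6·(7·6⁴-30·6²·(6/5)²+15·(6/5)⁴)/(360·6·100000) = -819/3906250 rad
Load 2 — applied couple M₀=6 kN·m at a=4 m (b=L-a=2):
  θ_2 = (M₀x²/(2L)+C₁)/EI  [x≤a] with C₁=M₀(3b²-L²)/(6L)=-4 = (6·(6/5)²/(2·6)+(-4))/100000 = -41/1250000 rad
Load 3 — applied couple M₀=-14 kN·m at a=3 m (b=L-a=3):
  θ_3 = (M₀x²/(2L)+C₁)/EI  [x≤a] with C₁=M₀(3b²-L²)/(6L)=7/2 = ((-14)·(6/5)²/(2·6)+(7/2))/100000 = 91/5000000 rad
Load 4 — point force P=11 kN at a=18/5 m (b=L-a=12/5):
  θ_4 = -Pb(L²-b²-3x²)/(6LEI)  [x≤a] = -11·(12/5)·(6²-(12/5)²-3·(6/5)²)/(6·6·100000) = -297/1562500 rad
Superposition: θ = Σ θ_i = -51793/125000000 rad ≈ -0.000414 rad

θ(6/5) = -51793/125000000 rad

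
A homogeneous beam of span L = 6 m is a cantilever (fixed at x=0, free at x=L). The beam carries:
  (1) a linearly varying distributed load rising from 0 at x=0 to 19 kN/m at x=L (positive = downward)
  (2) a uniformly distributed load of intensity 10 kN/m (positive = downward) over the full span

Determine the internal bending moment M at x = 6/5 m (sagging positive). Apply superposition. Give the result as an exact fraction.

M(6/5) = -34464/125 kN·m

Load 1 — triangular load w₀=19 kN/m (0→w₀ over full span):
  M_1 = w₀Lx/2 - w₀L²/3 - w₀x³/(6L) = 19·6·(6/5)/2 - 19·6²/3 - 19·(6/5)³/(6·6) = -20064/125 kN·m
Load 2 — uniform load w=10 kN/m over full span:
  M_2 = -w(L-x)²/2 = -10·(6-(6/5))²/2 = -576/5 kN·m
Superposition: M = Σ M_i = -34464/125 kN·m ≈ -275.712000 kN·m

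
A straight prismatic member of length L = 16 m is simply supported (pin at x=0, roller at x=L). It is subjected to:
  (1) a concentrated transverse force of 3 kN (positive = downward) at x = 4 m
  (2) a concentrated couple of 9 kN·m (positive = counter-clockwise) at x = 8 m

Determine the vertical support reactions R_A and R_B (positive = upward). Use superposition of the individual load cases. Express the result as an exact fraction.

R_A = 45/16 kN, R_B = 3/16 kN

Load 1 — point force P=3 kN at a=4 m (b=L-a=12):
  R_A = Pb/L = 3·12/16 = 9/4 kN
  R_B = Pa/L = 3·4/16 = 3/4 kN
Load 2 — applied couple M₀=9 kN·m at a=8 m (b=L-a=8):
  R_A = M₀/L = 9/16 kN
  R_B = -M₀/L = -9/16 kN
Superposition: R_A = 45/16 kN, R_B = 3/16 kN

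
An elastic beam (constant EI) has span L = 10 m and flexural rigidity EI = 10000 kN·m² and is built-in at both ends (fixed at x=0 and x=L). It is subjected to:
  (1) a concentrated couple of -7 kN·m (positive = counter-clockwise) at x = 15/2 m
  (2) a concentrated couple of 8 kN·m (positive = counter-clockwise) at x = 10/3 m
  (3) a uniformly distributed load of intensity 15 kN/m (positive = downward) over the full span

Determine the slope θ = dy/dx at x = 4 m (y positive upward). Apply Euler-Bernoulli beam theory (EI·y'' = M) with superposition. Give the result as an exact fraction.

Load 1 — applied couple M₀=-7 kN·m at a=15/2 m (b=L-a=5/2):
  θ_1 = (R_Ax²/2 - M_Ax)/EI  [x≤a] with R_A=-63/80, M_A=-35/16 = ((-63/80)·4²/2 - (-35/16)·4)/10000 = 49/200000 rad
Load 2 — applied couple M₀=8 kN·m at a=10/3 m (b=L-a=20/3):
  θ_2 = (R_Ax²/2 - M_Ax - M₀(x-a))/EI  [x>a] with R_A=16/15, M_A=0 = ((16/15)·4²/2 - 0·4 - 8·(4-(10/3)))/10000 = 1/3125 rad
Load 3 — uniform load w=15 kN/m over full span:
  θ_3 = -wx(L-x)(L-2x)/(12EI) = -15·4·(10-4)·(10-2·4)/(12·10000) = -3/500 rad
Superposition: θ = Σ θ_i = -1087/200000 rad ≈ -0.005435 rad

θ(4) = -1087/200000 rad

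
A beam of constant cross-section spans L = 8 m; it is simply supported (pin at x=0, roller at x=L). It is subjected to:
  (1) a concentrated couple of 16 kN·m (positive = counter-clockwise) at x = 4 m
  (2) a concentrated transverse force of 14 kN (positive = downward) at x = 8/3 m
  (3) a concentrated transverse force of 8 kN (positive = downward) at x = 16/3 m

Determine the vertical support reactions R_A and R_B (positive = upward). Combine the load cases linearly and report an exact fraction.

R_A = 14 kN, R_B = 8 kN

Load 1 — applied couple M₀=16 kN·m at a=4 m (b=L-a=4):
  R_A = M₀/L = 16/8 = 2 kN
  R_B = -M₀/L = -16/8 = -2 kN
Load 2 — point force P=14 kN at a=8/3 m (b=L-a=16/3):
  R_A = Pb/L = 14·(16/3)/8 = 28/3 kN
  R_B = Pa/L = 14·(8/3)/8 = 14/3 kN
Load 3 — point force P=8 kN at a=16/3 m (b=L-a=8/3):
  R_A = Pb/L = 8·(8/3)/8 = 8/3 kN
  R_B = Pa/L = 8·(16/3)/8 = 16/3 kN
Superposition: R_A = 14 kN, R_B = 8 kN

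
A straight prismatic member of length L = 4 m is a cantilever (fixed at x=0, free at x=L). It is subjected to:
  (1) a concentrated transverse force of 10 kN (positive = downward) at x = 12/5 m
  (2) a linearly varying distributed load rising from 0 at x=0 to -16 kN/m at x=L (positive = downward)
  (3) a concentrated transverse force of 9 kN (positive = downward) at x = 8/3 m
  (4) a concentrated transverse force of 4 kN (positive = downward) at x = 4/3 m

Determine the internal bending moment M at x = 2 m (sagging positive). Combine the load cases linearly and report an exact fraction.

M(2) = 50/3 kN·m

Load 1 — point force P=10 kN at a=12/5 m (b=L-a=8/5):
  M_1 = -P(a-x)  [x≤a] = -10·((12/5)-2) = -4 kN·m
Load 2 — triangular load w₀=-16 kN/m (0→w₀ over full span):
  M_2 = w₀Lx/2 - w₀L²/3 - w₀x³/(6L) = (-16)·4·2/2 - (-16)·4²/3 - (-16)·2³/(6·4) = 80/3 kN·m
Load 3 — point force P=9 kN at a=8/3 m (b=L-a=4/3):
  M_3 = -P(a-x)  [x≤a] = -9·((8/3)-2) = -6 kN·m
Load 4 — point force P=4 kN at a=4/3 m (b=L-a=8/3):
  M_4 = 0  [x>a] = 0 kN·m
Superposition: M = Σ M_i = 50/3 kN·m ≈ 16.666667 kN·m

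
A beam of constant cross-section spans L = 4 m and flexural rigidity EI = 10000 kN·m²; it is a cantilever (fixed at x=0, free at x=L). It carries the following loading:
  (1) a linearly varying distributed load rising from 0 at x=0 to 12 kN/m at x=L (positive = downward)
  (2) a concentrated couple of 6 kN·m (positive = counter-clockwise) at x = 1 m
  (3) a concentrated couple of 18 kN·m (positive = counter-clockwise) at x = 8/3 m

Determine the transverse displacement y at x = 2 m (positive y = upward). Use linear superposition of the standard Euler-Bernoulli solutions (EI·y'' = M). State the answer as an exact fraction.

y(2) = -259/50000 m

Load 1 — triangular load w₀=12 kN/m (0→w₀ over full span):
  y_1 = (w₀Lx³/12-w₀L²x²/6-w₀x⁵/(120L))/EI = (12·4·2³/12-12·4²·2²/6-12·2⁵/(120·4))/10000 = -121/12500 m
Load 2 — applied couple M₀=6 kN·m at a=1 m (b=L-a=3):
  y_2 = M₀a(2x-a)/(2EI)  [x>a] = 6·1·(2·2-1)/(2·10000) = 9/10000 m
Load 3 — applied couple M₀=18 kN·m at a=8/3 m (b=L-a=4/3):
  y_3 = M₀x²/(2EI)  [x≤a] = 18·2²/(2·10000) = 9/2500 m
Superposition: y = Σ y_i = -259/50000 m ≈ -0.005180 m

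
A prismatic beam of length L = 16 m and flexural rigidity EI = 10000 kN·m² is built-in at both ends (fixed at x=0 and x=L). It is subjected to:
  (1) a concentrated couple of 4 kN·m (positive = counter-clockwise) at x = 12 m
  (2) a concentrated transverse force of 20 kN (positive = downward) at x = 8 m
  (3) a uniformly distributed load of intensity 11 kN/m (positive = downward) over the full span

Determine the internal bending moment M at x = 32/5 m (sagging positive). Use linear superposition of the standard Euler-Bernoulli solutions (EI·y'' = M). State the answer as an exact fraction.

Load 1 — applied couple M₀=4 kN·m at a=12 m (b=L-a=4):
  M_1 = R_Ax - M_A  [x≤a] with R_A=9/32, M_A=5/4 = (9/32)·(32/5) - (5/4) = 11/20 kN·m
Load 2 — point force P=20 kN at a=8 m (b=L-a=8):
  M_2 = Pb²(3a+b)x/L³ - Pab²/L²  [x≤a] = 20·8²·(3·8+8)·(32/5)/16³ - 20·8·8²/16² = 24 kN·m
Load 3 — uniform load w=11 kN/m over full span:
  M_3 = wLx/2 - wL²/12 - wx²/2 = 11·16·(32/5)/2 - 11·16²/12 - 11·(32/5)²/2 = 7744/75 kN·m
Superposition: M = Σ M_i = 38341/300 kN·m ≈ 127.803333 kN·m

M(32/5) = 38341/300 kN·m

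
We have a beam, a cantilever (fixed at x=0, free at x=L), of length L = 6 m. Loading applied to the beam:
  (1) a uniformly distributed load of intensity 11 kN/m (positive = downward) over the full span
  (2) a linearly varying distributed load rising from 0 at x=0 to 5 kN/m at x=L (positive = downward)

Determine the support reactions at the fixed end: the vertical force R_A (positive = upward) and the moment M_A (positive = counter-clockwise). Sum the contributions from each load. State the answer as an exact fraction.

Load 1 — uniform load w=11 kN/m over full span:
  R_A = wL = 11·6 = 66 kN
  M_A = wL²/2 = 11·6²/2 = 198 kN·m
Load 2 — triangular load w₀=5 kN/m (0→w₀ over full span):
  R_A = w₀L/2 = 5·6/2 = 15 kN
  M_A = w₀L²/3 = 5·6²/3 = 60 kN·m
Superposition: R_A = 81 kN, M_A = 258 kN·m

R_A = 81 kN, M_A = 258 kN·m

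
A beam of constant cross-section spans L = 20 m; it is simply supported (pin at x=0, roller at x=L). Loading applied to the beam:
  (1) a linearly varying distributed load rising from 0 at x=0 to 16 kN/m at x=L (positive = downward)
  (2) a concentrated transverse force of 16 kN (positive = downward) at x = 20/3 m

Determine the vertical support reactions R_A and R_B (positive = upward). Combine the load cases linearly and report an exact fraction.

Load 1 — triangular load w₀=16 kN/m (0→w₀ over full span):
  R_A = w₀L/6 = 16·20/6 = 160/3 kN
  R_B = w₀L/3 = 16·20/3 = 320/3 kN
Load 2 — point force P=16 kN at a=20/3 m (b=L-a=40/3):
  R_A = Pb/L = 16·(40/3)/20 = 32/3 kN
  R_B = Pa/L = 16·(20/3)/20 = 16/3 kN
Superposition: R_A = 64 kN, R_B = 112 kN

R_A = 64 kN, R_B = 112 kN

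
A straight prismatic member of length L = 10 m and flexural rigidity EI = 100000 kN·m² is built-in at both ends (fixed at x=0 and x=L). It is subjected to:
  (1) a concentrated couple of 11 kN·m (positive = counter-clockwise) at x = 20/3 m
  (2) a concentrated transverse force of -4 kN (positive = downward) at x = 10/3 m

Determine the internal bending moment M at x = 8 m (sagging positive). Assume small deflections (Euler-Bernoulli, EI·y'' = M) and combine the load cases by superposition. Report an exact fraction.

Load 1 — applied couple M₀=11 kN·m at a=20/3 m (b=L-a=10/3):
  M_1 = R_Ax - M_A - M₀  [x>a] with R_A=22/15, M_A=11/3 = (22/15)·8 - (11/3) - 11 = -44/15 kN·m
Load 2 — point force P=-4 kN at a=10/3 m (b=L-a=20/3):
  M_2 = Pa²(a+3b)(L-x)/L³ - Pa²b/L²  [x>a] = (-4)·(10/3)²·((10/3)+3·(20/3))·(10-8)/10³ - (-4)·(10/3)²·(20/3)/10² = 8/9 kN·m
Superposition: M = Σ M_i = -92/45 kN·m ≈ -2.044444 kN·m

M(8) = -92/45 kN·m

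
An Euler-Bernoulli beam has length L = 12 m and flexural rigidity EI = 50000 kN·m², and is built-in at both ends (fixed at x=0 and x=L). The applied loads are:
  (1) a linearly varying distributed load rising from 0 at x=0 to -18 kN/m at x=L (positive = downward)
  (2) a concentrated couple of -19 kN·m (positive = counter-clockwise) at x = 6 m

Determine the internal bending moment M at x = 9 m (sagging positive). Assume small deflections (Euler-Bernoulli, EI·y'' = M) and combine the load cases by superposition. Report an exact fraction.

M(9) = -823/40 kN·m

Load 1 — triangular load w₀=-18 kN/m (0→w₀ over full span):
  M_1 = 3w₀Lx/20 - w₀L²/30 - w₀x³/(6L) = 3·(-18)·12·9/20 - (-18)·12²/30 - (-18)·9³/(6·12) = -459/20 kN·m
Load 2 — applied couple M₀=-19 kN·m at a=6 m (b=L-a=6):
  M_2 = R_Ax - M_A - M₀  [x>a] with R_A=-19/8, M_A=-19/4 = (-19/8)·9 - (-19/4) - (-19) = 19/8 kN·m
Superposition: M = Σ M_i = -823/40 kN·m ≈ -20.575000 kN·m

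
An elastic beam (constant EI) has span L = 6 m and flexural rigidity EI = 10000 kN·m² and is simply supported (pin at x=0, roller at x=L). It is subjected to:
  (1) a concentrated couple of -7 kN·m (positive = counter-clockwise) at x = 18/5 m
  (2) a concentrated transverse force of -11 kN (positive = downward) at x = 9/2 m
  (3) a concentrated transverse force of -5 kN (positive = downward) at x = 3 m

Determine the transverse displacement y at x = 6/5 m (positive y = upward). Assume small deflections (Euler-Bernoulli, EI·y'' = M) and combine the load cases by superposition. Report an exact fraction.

Load 1 — applied couple M₀=-7 kN·m at a=18/5 m (b=L-a=12/5):
  y_1 = (M₀x³/(6L)+C₁x)/EI  [x≤a] with C₁=M₀(3b²-L²)/(6L)=91/25 = ((-7)·(6/5)³/(6·6)+(91/25)·(6/5))/10000 = 63/156250 m
Load 2 — point force P=-11 kN at a=9/2 m (b=L-a=3/2):
  y_2 = -Pbx(L²-b²-x²)/(6LEI)  [x≤a] = -(-11)·(3/2)·(6/5)·(6²-(3/2)²-(6/5)²)/(6·6·10000) = 35541/20000000 m
Load 3 — point force P=-5 kN at a=3 m (b=L-a=3):
  y_3 = -Pbx(L²-b²-x²)/(6LEI)  [x≤a] = -(-5)·3·(6/5)·(6²-3²-(6/5)²)/(6·6·10000) = 639/500000 m
Superposition: y = Σ y_i = 13833/4000000 m ≈ 0.003458 m

y(6/5) = 13833/4000000 m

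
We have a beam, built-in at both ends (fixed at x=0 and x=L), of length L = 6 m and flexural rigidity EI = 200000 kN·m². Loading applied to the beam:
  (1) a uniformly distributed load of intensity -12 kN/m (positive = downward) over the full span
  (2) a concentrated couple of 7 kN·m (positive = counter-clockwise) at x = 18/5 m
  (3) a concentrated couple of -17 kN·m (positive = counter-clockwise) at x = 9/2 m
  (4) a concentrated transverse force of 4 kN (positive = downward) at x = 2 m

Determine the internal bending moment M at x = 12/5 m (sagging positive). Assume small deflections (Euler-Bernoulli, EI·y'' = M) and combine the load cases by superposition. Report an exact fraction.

M(12/5) = -259739/18000 kN·m

Load 1 — uniform load w=-12 kN/m over full span:
  M_1 = wLx/2 - wL²/12 - wx²/2 = (-12)·6·(12/5)/2 - (-12)·6²/12 - (-12)·(12/5)²/2 = -396/25 kN·m
Load 2 — applied couple M₀=7 kN·m at a=18/5 m (b=L-a=12/5):
  M_2 = R_Ax - M_A  [x≤a] with R_A=42/25, M_A=56/25 = (42/25)·(12/5) - (56/25) = 224/125 kN·m
Load 3 — applied couple M₀=-17 kN·m at a=9/2 m (b=L-a=3/2):
  M_3 = R_Ax - M_A  [x≤a] with R_A=-51/16, M_A=-85/16 = (-51/16)·(12/5) - (-85/16) = -187/80 kN·m
Load 4 — point force P=4 kN at a=2 m (b=L-a=4):
  M_4 = Pa²(a+3b)(L-x)/L³ - Pa²b/L²  [x>a] = 4·2²·(2+3·4)·(6-(12/5))/6³ - 4·2²·4/6² = 88/45 kN·m
Superposition: M = Σ M_i = -259739/18000 kN·m ≈ -14.429944 kN·m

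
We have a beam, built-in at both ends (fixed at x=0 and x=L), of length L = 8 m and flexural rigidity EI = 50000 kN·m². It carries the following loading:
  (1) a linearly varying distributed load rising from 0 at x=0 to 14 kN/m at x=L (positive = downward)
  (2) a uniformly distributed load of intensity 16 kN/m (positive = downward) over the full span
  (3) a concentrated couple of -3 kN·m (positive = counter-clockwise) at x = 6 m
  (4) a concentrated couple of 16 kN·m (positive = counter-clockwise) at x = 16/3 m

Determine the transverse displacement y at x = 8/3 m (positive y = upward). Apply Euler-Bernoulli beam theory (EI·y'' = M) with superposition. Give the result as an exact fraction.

y(8/3) = -361667/91125000 m

Load 1 — triangular load w₀=14 kN/m (0→w₀ over full span):
  y_1 = -w₀x²(L-x)²(x+2L)/(120LEI) = -14·(8/3)²·(8-(8/3))²·((8/3)+2·8)/(120·8·50000) = -12544/11390625 m
Load 2 — uniform load w=16 kN/m over full span:
  y_2 = -wx²(L-x)²/(24EI) = -16·(8/3)²·(8-(8/3))²/(24·50000) = -2048/759375 m
Load 3 — applied couple M₀=-3 kN·m at a=6 m (b=L-a=2):
  y_3 = (R_Ax³/6 - M_Ax²/2)/EI  [x≤a] with R_A=-27/64, M_A=-15/16 = ((-27/64)·(8/3)³/6 - (-15/16)·(8/3)²/2)/50000 = 1/25000 m
Load 4 — applied couple M₀=16 kN·m at a=16/3 m (b=L-a=8/3):
  y_4 = (R_Ax³/6 - M_Ax²/2)/EI  [x≤a] with R_A=8/3, M_A=16/3 = ((8/3)·(8/3)³/6 - (16/3)·(8/3)²/2)/50000 = -32/151875 m
Superposition: y = Σ y_i = -361667/91125000 m ≈ -0.003969 m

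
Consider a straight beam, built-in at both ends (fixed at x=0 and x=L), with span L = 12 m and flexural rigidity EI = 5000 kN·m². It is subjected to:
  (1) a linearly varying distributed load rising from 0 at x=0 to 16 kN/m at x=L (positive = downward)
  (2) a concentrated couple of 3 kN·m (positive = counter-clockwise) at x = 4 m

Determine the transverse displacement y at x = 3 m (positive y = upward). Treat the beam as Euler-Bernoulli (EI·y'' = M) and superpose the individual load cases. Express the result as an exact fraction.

Load 1 — triangular load w₀=16 kN/m (0→w₀ over full span):
  y_1 = -w₀x²(L-x)²(x+2L)/(120LEI) = -16·3²·(12-3)²·(3+2·12)/(120·12·5000) = -2187/50000 m
Load 2 — applied couple M₀=3 kN·m at a=4 m (b=L-a=8):
  y_2 = (R_Ax³/6 - M_Ax²/2)/EI  [x≤a] with R_A=1/3, M_A=0 = ((1/3)·3³/6 - 0·3²/2)/5000 = 3/10000 m
Superposition: y = Σ y_i = -543/12500 m ≈ -0.043440 m

y(3) = -543/12500 m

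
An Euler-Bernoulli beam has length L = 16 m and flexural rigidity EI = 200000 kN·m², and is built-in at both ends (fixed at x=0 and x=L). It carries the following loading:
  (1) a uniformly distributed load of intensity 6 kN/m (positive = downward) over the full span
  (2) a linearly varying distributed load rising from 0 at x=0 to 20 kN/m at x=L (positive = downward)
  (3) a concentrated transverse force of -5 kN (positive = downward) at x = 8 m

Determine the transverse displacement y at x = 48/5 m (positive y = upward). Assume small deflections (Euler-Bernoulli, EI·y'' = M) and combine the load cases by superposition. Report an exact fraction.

Load 1 — uniform load w=6 kN/m over full span:
  y_1 = -wx²(L-x)²/(24EI) = -6·(48/5)²·(16-(48/5))²/(24·200000) = -9216/1953125 m
Load 2 — triangular load w₀=20 kN/m (0→w₀ over full span):
  y_2 = -w₀x²(L-x)²(x+2L)/(120LEI) = -20·(48/5)²·(16-(48/5))²·((48/5)+2·16)/(120·16·200000) = -79872/9765625 m
Load 3 — point force P=-5 kN at a=8 m (b=L-a=8):
  y_3 = -Pa²(L-x)²(3bL-(3b+a)(L-x))/(6L³EI)  [x>a] = -(-5)·8²·(16-(48/5))²·(3·8·16-(3·8+8)·(16-(48/5)))/(6·16³·200000) = 112/234375 m
Superposition: y = Σ y_i = -363856/29296875 m ≈ -0.012420 m

y(48/5) = -363856/29296875 m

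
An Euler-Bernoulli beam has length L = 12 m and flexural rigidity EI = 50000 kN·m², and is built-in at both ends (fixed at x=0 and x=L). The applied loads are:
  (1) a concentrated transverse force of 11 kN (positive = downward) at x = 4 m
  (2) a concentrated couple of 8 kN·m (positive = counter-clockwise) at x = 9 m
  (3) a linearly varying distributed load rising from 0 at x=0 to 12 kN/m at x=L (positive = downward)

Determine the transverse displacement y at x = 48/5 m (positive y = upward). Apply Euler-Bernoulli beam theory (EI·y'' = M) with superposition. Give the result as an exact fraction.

y(48/5) = -2065699/585937500 m

Load 1 — point force P=11 kN at a=4 m (b=L-a=8):
  y_1 = -Pa²(L-x)²(3bL-(3b+a)(L-x))/(6L³EI)  [x>a] = -11·4²·(12-(48/5))²·(3·8·12-(3·8+4)·(12-(48/5)))/(6·12³·50000) = -506/1171875 m
Load 2 — applied couple M₀=8 kN·m at a=9 m (b=L-a=3):
  y_2 = (R_Ax³/6 - M_Ax²/2 - M₀(x-a)²/2)/EI  [x>a] with R_A=3/4, M_A=5/2 = ((3/4)·(48/5)³/6 - (5/2)·(48/5)²/2 - 8·((48/5)-9)²/2)/50000 = -189/1562500 m
Load 3 — triangular load w₀=12 kN/m (0→w₀ over full span):
  y_3 = -w₀x²(L-x)²(x+2L)/(120LEI) = -12·(48/5)²·(12-(48/5))²·((48/5)+2·12)/(120·12·50000) = -145152/48828125 m
Superposition: y = Σ y_i = -2065699/585937500 m ≈ -0.003525 m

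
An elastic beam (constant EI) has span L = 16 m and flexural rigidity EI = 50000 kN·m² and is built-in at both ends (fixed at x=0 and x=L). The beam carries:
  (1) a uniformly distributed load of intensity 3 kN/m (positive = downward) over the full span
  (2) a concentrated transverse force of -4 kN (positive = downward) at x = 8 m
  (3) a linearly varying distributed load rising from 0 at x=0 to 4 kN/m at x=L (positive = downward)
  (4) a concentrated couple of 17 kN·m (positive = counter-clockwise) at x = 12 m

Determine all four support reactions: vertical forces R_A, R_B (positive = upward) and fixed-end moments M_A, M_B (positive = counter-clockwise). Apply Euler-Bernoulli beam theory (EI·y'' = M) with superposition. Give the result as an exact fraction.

Load 1 — uniform load w=3 kN/m over full span:
  R_A = wL/2 = 3·16/2 = 24 kN
  M_A = wL²/12 = 3·16²/12 = 64 kN·m
  R_B = wL/2 = 3·16/2 = 24 kN
  M_B = -wL²/12 = -3·16²/12 = -64 kN·m
Load 2 — point force P=-4 kN at a=8 m (b=L-a=8):
  R_A = Pb²(3a+b)/L³ = (-4)·8²·(3·8+8)/16³ = -2 kN
  M_A = Pab²/L² = (-4)·8·8²/16² = -8 kN·m
  R_B = Pa²(a+3b)/L³ = (-4)·8²·(8+3·8)/16³ = -2 kN
  M_B = -Pa²b/L² = -(-4)·8²·8/16² = 8 kN·m
Load 3 — triangular load w₀=4 kN/m (0→w₀ over full span):
  R_A = 3w₀L/20 = 3·4·16/20 = 48/5 kN
  M_A = w₀L²/30 = 4·16²/30 = 512/15 kN·m
  R_B = 7w₀L/20 = 7·4·16/20 = 112/5 kN
  M_B = -w₀L²/20 = -4·16²/20 = -256/5 kN·m
Load 4 — applied couple M₀=17 kN·m at a=12 m (b=L-a=4):
  R_A = 6M₀ab/L³ = 6·17·12·4/16³ = 153/128 kN
  M_A = M₀b(2a-b)/L² = 17·4·(2·12-4)/16² = 85/16 kN·m
  R_B = -6M₀ab/L³ = -6·17·12·4/16³ = -153/128 kN
  M_B = M₀a(2b-a)/L² = 17·12·(2·4-12)/16² = -51/16 kN·m
Superposition: R_A = 20989/640 kN, M_A = 22907/240 kN·m, R_B = 27651/640 kN, M_B = -8831/80 kN·m

R_A = 20989/640 kN, M_A = 22907/240 kN·m, R_B = 27651/640 kN, M_B = -8831/80 kN·m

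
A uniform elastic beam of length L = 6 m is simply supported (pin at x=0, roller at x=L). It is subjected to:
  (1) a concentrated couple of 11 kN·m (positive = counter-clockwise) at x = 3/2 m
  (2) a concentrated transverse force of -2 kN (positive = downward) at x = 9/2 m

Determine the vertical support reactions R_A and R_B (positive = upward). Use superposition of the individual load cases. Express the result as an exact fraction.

R_A = 4/3 kN, R_B = -10/3 kN

Load 1 — applied couple M₀=11 kN·m at a=3/2 m (b=L-a=9/2):
  R_A = M₀/L = 11/6 kN
  R_B = -M₀/L = -11/6 kN
Load 2 — point force P=-2 kN at a=9/2 m (b=L-a=3/2):
  R_A = Pb/L = (-2)·(3/2)/6 = -1/2 kN
  R_B = Pa/L = (-2)·(9/2)/6 = -3/2 kN
Superposition: R_A = 4/3 kN, R_B = -10/3 kN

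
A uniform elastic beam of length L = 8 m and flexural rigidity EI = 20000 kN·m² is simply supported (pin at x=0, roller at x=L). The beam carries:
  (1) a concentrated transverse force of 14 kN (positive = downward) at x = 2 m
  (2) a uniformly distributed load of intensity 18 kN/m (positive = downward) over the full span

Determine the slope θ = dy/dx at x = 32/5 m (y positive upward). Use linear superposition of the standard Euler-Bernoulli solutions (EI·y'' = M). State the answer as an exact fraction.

θ(32/5) = 41831/2500000 rad

Load 1 — point force P=14 kN at a=2 m (b=L-a=6):
  θ_1 = -Pa(2L²-6Lx+3x²+a²)/(6LEI)  [x>a] = -14·2·(2·8²-6·8·(32/5)+3·(32/5)²+2²)/(6·8·20000) = 763/500000 rad
Load 2 — uniform load w=18 kN/m over full span:
  θ_2 = -w(L³-6Lx²+4x³)/(24EI) = -18·(8³-6·8·(32/5)²+4·(32/5)³)/(24·20000) = 1188/78125 rad
Superposition: θ = Σ θ_i = 41831/2500000 rad ≈ 0.016732 rad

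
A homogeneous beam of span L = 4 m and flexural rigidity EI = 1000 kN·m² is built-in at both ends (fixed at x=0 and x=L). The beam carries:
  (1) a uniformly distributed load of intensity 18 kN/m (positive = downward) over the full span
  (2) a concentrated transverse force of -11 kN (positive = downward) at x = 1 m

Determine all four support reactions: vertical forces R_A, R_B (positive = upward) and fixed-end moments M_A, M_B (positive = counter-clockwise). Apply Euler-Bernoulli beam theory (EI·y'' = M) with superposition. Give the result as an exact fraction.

Load 1 — uniform load w=18 kN/m over full span:
  R_A = wL/2 = 18·4/2 = 36 kN
  M_A = wL²/12 = 18·4²/12 = 24 kN·m
  R_B = wL/2 = 18·4/2 = 36 kN
  M_B = -wL²/12 = -18·4²/12 = -24 kN·m
Load 2 — point force P=-11 kN at a=1 m (b=L-a=3):
  R_A = Pb²(3a+b)/L³ = (-11)·3²·(3·1+3)/4³ = -297/32 kN
  M_A = Pab²/L² = (-11)·1·3²/4² = -99/16 kN·m
  R_B = Pa²(a+3b)/L³ = (-11)·1²·(1+3·3)/4³ = -55/32 kN
  M_B = -Pa²b/L² = -(-11)·1²·3/4² = 33/16 kN·m
Superposition: R_A = 855/32 kN, M_A = 285/16 kN·m, R_B = 1097/32 kN, M_B = -351/16 kN·m

R_A = 855/32 kN, M_A = 285/16 kN·m, R_B = 1097/32 kN, M_B = -351/16 kN·m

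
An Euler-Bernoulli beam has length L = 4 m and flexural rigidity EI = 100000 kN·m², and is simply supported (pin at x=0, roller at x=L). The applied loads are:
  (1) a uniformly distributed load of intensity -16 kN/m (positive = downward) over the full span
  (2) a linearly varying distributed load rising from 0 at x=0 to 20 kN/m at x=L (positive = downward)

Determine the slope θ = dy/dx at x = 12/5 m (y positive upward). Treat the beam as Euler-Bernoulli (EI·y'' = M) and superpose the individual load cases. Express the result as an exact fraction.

Load 1 — uniform load w=-16 kN/m over full span:
  θ_1 = -w(L³-6Lx²+4x³)/(24EI) = -(-16)·(4³-6·4·(12/5)²+4·(12/5)³)/(24·100000) = -148/1171875 rad
Load 2 — triangular load w₀=20 kN/m (0→w₀ over full span):
  θ_2 = -w₀(7L⁴-30L²x²+15x⁴)/(360LEI) = -20·(7·4⁴-30·4²·(12/5)²+15·(12/5)⁴)/(360·4·100000) = 232/3515625 rad
Superposition: θ = Σ θ_i = -212/3515625 rad ≈ -0.000060 rad

θ(12/5) = -212/3515625 rad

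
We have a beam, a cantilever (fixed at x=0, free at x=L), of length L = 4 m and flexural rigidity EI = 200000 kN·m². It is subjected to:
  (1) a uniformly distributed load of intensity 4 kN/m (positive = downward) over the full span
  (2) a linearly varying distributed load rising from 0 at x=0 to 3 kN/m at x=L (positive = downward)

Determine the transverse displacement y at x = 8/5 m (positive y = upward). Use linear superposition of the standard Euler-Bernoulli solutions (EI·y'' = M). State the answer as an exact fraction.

y(8/5) = -11616/48828125 m

Load 1 — uniform load w=4 kN/m over full span:
  y_1 = -wx²(x²-4Lx+6L²)/(24EI) = -4·(8/5)²·((8/5)²-4·4·(8/5)+6·4²)/(24·200000) = -304/1953125 m
Load 2 — triangular load w₀=3 kN/m (0→w₀ over full span):
  y_2 = (w₀Lx³/12-w₀L²x²/6-w₀x⁵/(120L))/EI = (3·4·(8/5)³/12-3·4²·(8/5)²/6-3·(8/5)⁵/(120·4))/200000 = -4016/48828125 m
Superposition: y = Σ y_i = -11616/48828125 m ≈ -0.000238 m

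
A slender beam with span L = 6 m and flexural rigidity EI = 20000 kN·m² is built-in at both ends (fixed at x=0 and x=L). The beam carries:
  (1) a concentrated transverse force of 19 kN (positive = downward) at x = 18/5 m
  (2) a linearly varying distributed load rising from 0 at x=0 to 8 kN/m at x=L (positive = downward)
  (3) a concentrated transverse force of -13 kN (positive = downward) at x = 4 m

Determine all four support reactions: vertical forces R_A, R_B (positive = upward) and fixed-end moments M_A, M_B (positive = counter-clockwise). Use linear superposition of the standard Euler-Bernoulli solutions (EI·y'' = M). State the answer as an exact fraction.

R_A = 35497/3375 kN, M_A = 16612/1125 kN·m, R_B = 65753/3375 kN, M_B = -21668/1125 kN·m

Load 1 — point force P=19 kN at a=18/5 m (b=L-a=12/5):
  R_A = Pb²(3a+b)/L³ = 19·(12/5)²·(3·(18/5)+(12/5))/6³ = 836/125 kN
  M_A = Pab²/L² = 19·(18/5)·(12/5)²/6² = 1368/125 kN·m
  R_B = Pa²(a+3b)/L³ = 19·(18/5)²·((18/5)+3·(12/5))/6³ = 1539/125 kN
  M_B = -Pa²b/L² = -19·(18/5)²·(12/5)/6² = -2052/125 kN·m
Load 2 — triangular load w₀=8 kN/m (0→w₀ over full span):
  R_A = 3w₀L/20 = 3·8·6/20 = 36/5 kN
  M_A = w₀L²/30 = 8·6²/30 = 48/5 kN·m
  R_B = 7w₀L/20 = 7·8·6/20 = 84/5 kN
  M_B = -w₀L²/20 = -8·6²/20 = -72/5 kN·m
Load 3 — point force P=-13 kN at a=4 m (b=L-a=2):
  R_A = Pb²(3a+b)/L³ = (-13)·2²·(3·4+2)/6³ = -91/27 kN
  M_A = Pab²/L² = (-13)·4·2²/6² = -52/9 kN·m
  R_B = Pa²(a+3b)/L³ = (-13)·4²·(4+3·2)/6³ = -260/27 kN
  M_B = -Pa²b/L² = -(-13)·4²·2/6² = 104/9 kN·m
Superposition: R_A = 35497/3375 kN, M_A = 16612/1125 kN·m, R_B = 65753/3375 kN, M_B = -21668/1125 kN·m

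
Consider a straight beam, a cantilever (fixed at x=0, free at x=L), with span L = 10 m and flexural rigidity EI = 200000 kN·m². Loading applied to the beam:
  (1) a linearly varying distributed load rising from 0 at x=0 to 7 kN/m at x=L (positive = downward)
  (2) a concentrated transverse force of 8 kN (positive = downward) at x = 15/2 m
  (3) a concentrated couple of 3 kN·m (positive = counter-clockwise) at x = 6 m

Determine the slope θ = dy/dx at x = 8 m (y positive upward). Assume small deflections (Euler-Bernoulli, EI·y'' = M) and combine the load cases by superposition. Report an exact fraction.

Load 1 — triangular load w₀=7 kN/m (0→w₀ over full span):
  θ_1 = (w₀Lx²/4-w₀L²x/3-w₀x⁴/(24L))/EI = (7·10·8²/4-7·10²·8/3-7·8⁴/(24·10))/200000 = -203/46875 rad
Load 2 — point force P=8 kN at a=15/2 m (b=L-a=5/2):
  θ_2 = -Pa²/(2EI)  [x>a] = -8·(15/2)²/(2·200000) = -9/8000 rad
Load 3 — applied couple M₀=3 kN·m at a=6 m (b=L-a=4):
  θ_3 = M₀a/EI  [x>a] = 3·6/200000 = 9/100000 rad
Superposition: θ = Σ θ_i = -16097/3000000 rad ≈ -0.005366 rad

θ(8) = -16097/3000000 rad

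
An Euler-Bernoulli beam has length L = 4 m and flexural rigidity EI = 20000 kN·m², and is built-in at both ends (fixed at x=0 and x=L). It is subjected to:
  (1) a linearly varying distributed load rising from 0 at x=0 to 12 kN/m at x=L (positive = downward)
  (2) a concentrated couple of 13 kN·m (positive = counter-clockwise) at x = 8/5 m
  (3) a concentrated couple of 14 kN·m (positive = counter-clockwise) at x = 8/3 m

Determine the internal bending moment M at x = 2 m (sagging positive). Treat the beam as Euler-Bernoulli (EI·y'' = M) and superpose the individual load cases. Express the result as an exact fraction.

Load 1 — triangular load w₀=12 kN/m (0→w₀ over full span):
  M_1 = 3w₀Lx/20 - w₀L²/30 - w₀x³/(6L) = 3·12·4·2/20 - 12·4²/30 - 12·2³/(6·4) = 4 kN·m
Load 2 — applied couple M₀=13 kN·m at a=8/5 m (b=L-a=12/5):
  M_2 = R_Ax - M_A - M₀  [x>a] with R_A=117/25, M_A=39/25 = (117/25)·2 - (39/25) - 13 = -26/5 kN·m
Load 3 — applied couple M₀=14 kN·m at a=8/3 m (b=L-a=4/3):
  M_3 = R_Ax - M_A  [x≤a] with R_A=14/3, M_A=14/3 = (14/3)·2 - (14/3) = 14/3 kN·m
Superposition: M = Σ M_i = 52/15 kN·m ≈ 3.466667 kN·m

M(2) = 52/15 kN·m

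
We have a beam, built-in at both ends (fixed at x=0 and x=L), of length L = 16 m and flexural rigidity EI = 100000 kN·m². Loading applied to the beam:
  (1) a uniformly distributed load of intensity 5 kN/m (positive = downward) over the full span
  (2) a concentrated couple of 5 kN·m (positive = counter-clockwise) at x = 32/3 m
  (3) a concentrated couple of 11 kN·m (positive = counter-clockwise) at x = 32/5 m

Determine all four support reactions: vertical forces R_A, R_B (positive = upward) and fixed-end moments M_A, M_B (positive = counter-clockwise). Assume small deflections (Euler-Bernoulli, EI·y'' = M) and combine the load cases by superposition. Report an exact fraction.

Load 1 — uniform load w=5 kN/m over full span:
  R_A = wL/2 = 5·16/2 = 40 kN
  M_A = wL²/12 = 5·16²/12 = 320/3 kN·m
  R_B = wL/2 = 5·16/2 = 40 kN
  M_B = -wL²/12 = -5·16²/12 = -320/3 kN·m
Load 2 — applied couple M₀=5 kN·m at a=32/3 m (b=L-a=16/3):
  R_A = 6M₀ab/L³ = 6·5·(32/3)·(16/3)/16³ = 5/12 kN
  M_A = M₀b(2a-b)/L² = 5·(16/3)·(2·(32/3)-(16/3))/16² = 5/3 kN·m
  R_B = -6M₀ab/L³ = -6·5·(32/3)·(16/3)/16³ = -5/12 kN
  M_B = M₀a(2b-a)/L² = 5·(32/3)·(2·(16/3)-(32/3))/16² = 0 kN·m
Load 3 — applied couple M₀=11 kN·m at a=32/5 m (b=L-a=48/5):
  R_A = 6M₀ab/L³ = 6·11·(32/5)·(48/5)/16³ = 99/100 kN
  M_A = M₀b(2a-b)/L² = 11·(48/5)·(2·(32/5)-(48/5))/16² = 33/25 kN·m
  R_B = -6M₀ab/L³ = -6·11·(32/5)·(48/5)/16³ = -99/100 kN
  M_B = M₀a(2b-a)/L² = 11·(32/5)·(2·(48/5)-(32/5))/16² = 88/25 kN·m
Superposition: R_A = 6211/150 kN, M_A = 8224/75 kN·m, R_B = 5789/150 kN, M_B = -7736/75 kN·m

R_A = 6211/150 kN, M_A = 8224/75 kN·m, R_B = 5789/150 kN, M_B = -7736/75 kN·m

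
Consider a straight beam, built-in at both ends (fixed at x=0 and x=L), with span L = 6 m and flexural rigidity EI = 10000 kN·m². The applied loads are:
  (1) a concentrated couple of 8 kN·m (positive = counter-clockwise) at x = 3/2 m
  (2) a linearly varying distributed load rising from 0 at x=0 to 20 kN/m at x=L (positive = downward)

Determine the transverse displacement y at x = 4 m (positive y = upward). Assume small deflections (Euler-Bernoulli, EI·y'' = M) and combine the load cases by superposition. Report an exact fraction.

y(4) = -229/90000 m

Load 1 — applied couple M₀=8 kN·m at a=3/2 m (b=L-a=9/2):
  y_1 = (R_Ax³/6 - M_Ax²/2 - M₀(x-a)²/2)/EI  [x>a] with R_A=3/2, M_A=-3/2 = ((3/2)·4³/6 - (-3/2)·4²/2 - 8·(4-(3/2))²/2)/10000 = 3/10000 m
Load 2 — triangular load w₀=20 kN/m (0→w₀ over full span):
  y_2 = -w₀x²(L-x)²(x+2L)/(120LEI) = -20·4²·(6-4)²·(4+2·6)/(120·6·10000) = -16/5625 m
Superposition: y = Σ y_i = -229/90000 m ≈ -0.002544 m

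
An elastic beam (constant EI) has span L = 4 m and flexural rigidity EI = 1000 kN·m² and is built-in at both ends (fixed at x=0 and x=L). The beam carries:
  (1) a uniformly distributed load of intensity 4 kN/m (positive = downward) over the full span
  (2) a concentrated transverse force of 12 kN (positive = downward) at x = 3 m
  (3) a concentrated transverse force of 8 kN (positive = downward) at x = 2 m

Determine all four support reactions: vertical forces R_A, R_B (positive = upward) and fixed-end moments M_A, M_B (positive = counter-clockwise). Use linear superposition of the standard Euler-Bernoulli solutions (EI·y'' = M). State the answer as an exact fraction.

R_A = 111/8 kN, M_A = 139/12 kN·m, R_B = 177/8 kN, M_B = -193/12 kN·m

Load 1 — uniform load w=4 kN/m over full span:
  R_A = wL/2 = 4·4/2 = 8 kN
  M_A = wL²/12 = 4·4²/12 = 16/3 kN·m
  R_B = wL/2 = 4·4/2 = 8 kN
  M_B = -wL²/12 = -4·4²/12 = -16/3 kN·m
Load 2 — point force P=12 kN at a=3 m (b=L-a=1):
  R_A = Pb²(3a+b)/L³ = 12·1²·(3·3+1)/4³ = 15/8 kN
  M_A = Pab²/L² = 12·3·1²/4² = 9/4 kN·m
  R_B = Pa²(a+3b)/L³ = 12·3²·(3+3·1)/4³ = 81/8 kN
  M_B = -Pa²b/L² = -12·3²·1/4² = -27/4 kN·m
Load 3 — point force P=8 kN at a=2 m (b=L-a=2):
  R_A = Pb²(3a+b)/L³ = 8·2²·(3·2+2)/4³ = 4 kN
  M_A = Pab²/L² = 8·2·2²/4² = 4 kN·m
  R_B = Pa²(a+3b)/L³ = 8·2²·(2+3·2)/4³ = 4 kN
  M_B = -Pa²b/L² = -8·2²·2/4² = -4 kN·m
Superposition: R_A = 111/8 kN, M_A = 139/12 kN·m, R_B = 177/8 kN, M_B = -193/12 kN·m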